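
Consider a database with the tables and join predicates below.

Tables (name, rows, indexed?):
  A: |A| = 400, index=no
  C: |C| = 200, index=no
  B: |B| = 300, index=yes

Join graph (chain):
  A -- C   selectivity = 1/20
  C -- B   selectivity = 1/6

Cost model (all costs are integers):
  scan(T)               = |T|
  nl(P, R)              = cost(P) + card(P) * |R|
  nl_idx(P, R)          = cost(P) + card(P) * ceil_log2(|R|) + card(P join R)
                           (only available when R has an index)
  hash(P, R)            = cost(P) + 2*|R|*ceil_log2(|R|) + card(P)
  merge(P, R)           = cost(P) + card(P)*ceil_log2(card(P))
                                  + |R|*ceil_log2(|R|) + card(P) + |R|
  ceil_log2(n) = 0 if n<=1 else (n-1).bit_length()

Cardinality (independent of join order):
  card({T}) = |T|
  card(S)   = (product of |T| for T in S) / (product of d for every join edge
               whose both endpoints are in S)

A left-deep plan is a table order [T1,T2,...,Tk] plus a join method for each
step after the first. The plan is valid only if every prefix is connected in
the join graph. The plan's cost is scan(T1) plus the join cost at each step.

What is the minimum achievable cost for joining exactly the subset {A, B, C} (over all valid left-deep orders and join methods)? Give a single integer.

Selinger DP over subsets of {A,B,C}:
  {A}: scan cost=400, card=400
  {C}: scan cost=200, card=200
  {B}: scan cost=300, card=300
  {AC}: card=4000; try (C,hash)→4000, (A,merge)→6000, (C,merge)→6200, (A,hash)→7600, (A,nl)→80200, (C,nl)→80400; best=4000 via (C,hash)
  {BC}: card=10000; try (C,hash)→3800, (B,merge)→5000, (C,merge)→5100, (B,hash)→5800, (B,nl_idx)→12000, (B,nl)→60200 …(+1); best=3800 via (C,hash)
  {ABC}: card=200000; try (B,hash)→13400, (A,hash)→21000, (B,merge)→59000, (A,merge)→157800, (B,nl_idx)→240000, (B,nl)→1204000 …(+1); best=13400 via (B,hash)

13400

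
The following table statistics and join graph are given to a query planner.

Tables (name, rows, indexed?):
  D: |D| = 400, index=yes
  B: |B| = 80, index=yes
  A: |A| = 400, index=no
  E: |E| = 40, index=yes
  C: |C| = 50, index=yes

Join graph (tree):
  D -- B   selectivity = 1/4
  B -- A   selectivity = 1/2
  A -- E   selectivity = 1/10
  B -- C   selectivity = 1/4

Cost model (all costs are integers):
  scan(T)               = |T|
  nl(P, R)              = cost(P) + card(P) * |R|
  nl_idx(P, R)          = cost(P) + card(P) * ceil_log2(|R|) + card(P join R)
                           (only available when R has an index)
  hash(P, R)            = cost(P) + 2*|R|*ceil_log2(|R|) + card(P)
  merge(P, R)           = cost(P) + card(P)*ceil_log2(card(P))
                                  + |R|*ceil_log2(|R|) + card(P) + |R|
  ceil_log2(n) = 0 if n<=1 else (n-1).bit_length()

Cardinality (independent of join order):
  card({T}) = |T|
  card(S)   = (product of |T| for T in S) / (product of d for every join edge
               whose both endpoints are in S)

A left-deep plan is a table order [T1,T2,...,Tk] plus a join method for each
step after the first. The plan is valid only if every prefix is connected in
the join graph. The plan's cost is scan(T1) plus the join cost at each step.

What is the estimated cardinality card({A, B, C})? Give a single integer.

Tables in S: A(400), B(80), C(50)
Edges inside S: B-A(d=2), B-C(d=4)
numerator = 400 * 80 * 50 = 1600000
denominator = 2 * 4 = 8
card(S) = 1600000 / 8 = 200000

200000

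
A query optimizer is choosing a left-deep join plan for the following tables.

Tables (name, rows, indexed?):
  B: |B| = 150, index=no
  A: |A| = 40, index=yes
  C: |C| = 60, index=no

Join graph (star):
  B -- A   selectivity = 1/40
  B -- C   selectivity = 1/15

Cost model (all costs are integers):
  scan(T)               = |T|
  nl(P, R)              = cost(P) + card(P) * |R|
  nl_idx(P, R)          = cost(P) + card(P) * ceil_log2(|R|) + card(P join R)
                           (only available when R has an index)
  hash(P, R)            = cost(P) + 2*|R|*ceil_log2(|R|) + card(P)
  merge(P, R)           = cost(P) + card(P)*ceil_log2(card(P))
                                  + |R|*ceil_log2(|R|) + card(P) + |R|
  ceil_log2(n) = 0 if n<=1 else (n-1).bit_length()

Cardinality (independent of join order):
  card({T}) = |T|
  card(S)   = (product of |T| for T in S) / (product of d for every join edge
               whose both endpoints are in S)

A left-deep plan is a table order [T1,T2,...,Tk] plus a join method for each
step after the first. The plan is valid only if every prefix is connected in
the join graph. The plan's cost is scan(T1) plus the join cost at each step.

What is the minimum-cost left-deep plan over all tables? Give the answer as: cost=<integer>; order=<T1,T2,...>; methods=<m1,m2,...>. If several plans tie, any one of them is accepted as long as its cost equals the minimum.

Selinger DP (subsets sized 1..n):
  {B}: scan cost=150, card=150
  {A}: scan cost=40, card=40
  {C}: scan cost=60, card=60
  {AB}: card=150; try (A,hash)→780, (A,nl_idx)→1200, (B,merge)→1670, (A,merge)→1780, (B,hash)→2480, (B,nl)→6040 …(+1); best=780 via (A,hash)
  {BC}: card=600; try (C,hash)→1020, (B,merge)→1830, (C,merge)→1920, (B,hash)→2520, (B,nl)→9060, (C,nl)→9150; best=1020 via (C,hash)
  {ABC}: card=600; try (C,hash)→1650, (A,hash)→2100, (C,merge)→2550, (A,nl_idx)→5220, (A,merge)→7900, (C,nl)→9780 …(+1); best=1650 via (C,hash)

cost=1650; order=B,A,C; methods=hash,hash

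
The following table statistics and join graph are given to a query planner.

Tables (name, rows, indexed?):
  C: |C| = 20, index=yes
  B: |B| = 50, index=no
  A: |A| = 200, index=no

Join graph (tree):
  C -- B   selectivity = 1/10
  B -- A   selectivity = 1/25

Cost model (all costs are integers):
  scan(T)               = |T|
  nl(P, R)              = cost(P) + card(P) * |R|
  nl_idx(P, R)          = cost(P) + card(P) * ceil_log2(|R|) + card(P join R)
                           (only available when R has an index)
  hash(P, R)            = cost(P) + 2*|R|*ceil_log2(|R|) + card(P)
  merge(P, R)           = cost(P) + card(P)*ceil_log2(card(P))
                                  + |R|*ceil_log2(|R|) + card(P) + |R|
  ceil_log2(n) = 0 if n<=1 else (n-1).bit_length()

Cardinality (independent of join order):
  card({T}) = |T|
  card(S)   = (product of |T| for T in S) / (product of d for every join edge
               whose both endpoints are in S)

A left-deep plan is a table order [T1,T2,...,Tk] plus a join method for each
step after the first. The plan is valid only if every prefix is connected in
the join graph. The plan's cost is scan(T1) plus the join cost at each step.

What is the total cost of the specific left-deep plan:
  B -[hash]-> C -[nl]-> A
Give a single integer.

step 1: scan B: cost=50, card=50
step 2: join C via hash
    card(P join C) = 50*20/(10) = 100
    cost = 50 + 2*20*5 + 50 = 300
step 3: join A via nl
    card(P join A) = 100*200/(25) = 800
    cost = 300 + 100*200 = 20300

20300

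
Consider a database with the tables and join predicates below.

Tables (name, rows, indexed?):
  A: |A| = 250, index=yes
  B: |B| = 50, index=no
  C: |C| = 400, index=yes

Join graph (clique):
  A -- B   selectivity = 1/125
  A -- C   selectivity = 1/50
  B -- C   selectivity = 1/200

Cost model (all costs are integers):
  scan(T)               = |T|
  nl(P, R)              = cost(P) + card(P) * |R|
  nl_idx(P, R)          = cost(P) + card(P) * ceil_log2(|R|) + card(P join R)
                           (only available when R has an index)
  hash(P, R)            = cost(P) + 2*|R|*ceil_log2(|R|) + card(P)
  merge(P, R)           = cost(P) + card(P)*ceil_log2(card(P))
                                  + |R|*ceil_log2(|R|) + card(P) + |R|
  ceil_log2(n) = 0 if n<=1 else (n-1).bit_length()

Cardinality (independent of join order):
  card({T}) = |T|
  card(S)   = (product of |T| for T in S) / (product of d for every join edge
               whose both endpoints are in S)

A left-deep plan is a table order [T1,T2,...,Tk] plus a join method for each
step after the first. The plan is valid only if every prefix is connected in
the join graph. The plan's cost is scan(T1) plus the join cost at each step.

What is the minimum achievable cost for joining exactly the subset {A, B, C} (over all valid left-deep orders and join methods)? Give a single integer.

Selinger DP over subsets of {A,B,C}:
  {A}: scan cost=250, card=250
  {B}: scan cost=50, card=50
  {C}: scan cost=400, card=400
  {AB}: card=100; try (A,nl_idx)→550, (B,hash)→1100, (A,merge)→2650, (B,merge)→2850, (A,hash)→4100, (A,nl)→12550 …(+1); best=550 via (A,nl_idx)
  {AC}: card=2000; try (C,nl_idx)→4500, (A,hash)→4800, (A,nl_idx)→5600, (C,merge)→6500, (A,merge)→6650, (C,hash)→7700 …(+2); best=4500 via (C,nl_idx)
  {BC}: card=100; try (C,nl_idx)→600, (B,hash)→1400, (C,merge)→4400, (B,merge)→4750, (C,hash)→7300, (C,nl)→20050 …(+1); best=600 via (C,nl_idx)
  {ABC}: card=4; try (A,nl_idx)→1404, (C,nl_idx)→1454, (A,merge)→3650, (A,hash)→4700, (C,merge)→5350, (B,hash)→7100 …(+5); best=1404 via (A,nl_idx)

1404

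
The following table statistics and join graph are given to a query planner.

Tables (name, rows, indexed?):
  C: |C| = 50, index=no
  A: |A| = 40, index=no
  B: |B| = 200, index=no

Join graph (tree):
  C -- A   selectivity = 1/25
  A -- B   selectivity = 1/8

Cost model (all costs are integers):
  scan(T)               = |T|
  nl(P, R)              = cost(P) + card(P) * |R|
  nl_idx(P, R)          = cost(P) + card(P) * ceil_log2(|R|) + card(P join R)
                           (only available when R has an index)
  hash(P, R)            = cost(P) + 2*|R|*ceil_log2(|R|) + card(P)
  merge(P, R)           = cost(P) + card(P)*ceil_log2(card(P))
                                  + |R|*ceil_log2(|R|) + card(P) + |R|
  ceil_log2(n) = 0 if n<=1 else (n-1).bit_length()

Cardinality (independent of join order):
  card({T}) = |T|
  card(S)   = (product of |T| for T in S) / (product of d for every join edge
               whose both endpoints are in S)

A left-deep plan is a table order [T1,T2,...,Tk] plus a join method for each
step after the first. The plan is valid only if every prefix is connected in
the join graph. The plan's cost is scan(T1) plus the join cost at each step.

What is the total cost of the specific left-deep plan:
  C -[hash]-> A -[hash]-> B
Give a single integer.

3860

step 1: scan C: cost=50, card=50
step 2: join A via hash
    card(P join A) = 50*40/(25) = 80
    cost = 50 + 2*40*6 + 50 = 580
step 3: join B via hash
    card(P join B) = 80*200/(8) = 2000
    cost = 580 + 2*200*8 + 80 = 3860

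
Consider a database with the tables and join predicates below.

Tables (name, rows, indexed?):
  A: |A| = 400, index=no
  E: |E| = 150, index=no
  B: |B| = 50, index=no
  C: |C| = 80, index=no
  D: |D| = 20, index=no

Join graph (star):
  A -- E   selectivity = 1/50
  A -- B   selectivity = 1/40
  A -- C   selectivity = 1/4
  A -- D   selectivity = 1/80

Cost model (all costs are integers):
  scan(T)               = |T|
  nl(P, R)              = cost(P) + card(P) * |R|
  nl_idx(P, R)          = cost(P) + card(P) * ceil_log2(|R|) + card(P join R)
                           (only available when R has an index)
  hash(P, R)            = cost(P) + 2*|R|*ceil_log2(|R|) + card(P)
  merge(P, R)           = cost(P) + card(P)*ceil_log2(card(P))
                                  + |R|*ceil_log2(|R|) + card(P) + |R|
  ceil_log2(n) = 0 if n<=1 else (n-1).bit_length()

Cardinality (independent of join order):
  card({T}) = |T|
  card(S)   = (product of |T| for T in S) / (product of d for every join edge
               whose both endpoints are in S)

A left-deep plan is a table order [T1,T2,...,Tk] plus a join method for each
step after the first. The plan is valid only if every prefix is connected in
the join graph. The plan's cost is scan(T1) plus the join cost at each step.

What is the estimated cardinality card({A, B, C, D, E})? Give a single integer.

Tables in S: A(400), B(50), C(80), D(20), E(150)
Edges inside S: A-E(d=50), A-B(d=40), A-C(d=4), A-D(d=80)
numerator = 400 * 50 * 80 * 20 * 150 = 4800000000
denominator = 50 * 40 * 4 * 80 = 640000
card(S) = 4800000000 / 640000 = 7500

7500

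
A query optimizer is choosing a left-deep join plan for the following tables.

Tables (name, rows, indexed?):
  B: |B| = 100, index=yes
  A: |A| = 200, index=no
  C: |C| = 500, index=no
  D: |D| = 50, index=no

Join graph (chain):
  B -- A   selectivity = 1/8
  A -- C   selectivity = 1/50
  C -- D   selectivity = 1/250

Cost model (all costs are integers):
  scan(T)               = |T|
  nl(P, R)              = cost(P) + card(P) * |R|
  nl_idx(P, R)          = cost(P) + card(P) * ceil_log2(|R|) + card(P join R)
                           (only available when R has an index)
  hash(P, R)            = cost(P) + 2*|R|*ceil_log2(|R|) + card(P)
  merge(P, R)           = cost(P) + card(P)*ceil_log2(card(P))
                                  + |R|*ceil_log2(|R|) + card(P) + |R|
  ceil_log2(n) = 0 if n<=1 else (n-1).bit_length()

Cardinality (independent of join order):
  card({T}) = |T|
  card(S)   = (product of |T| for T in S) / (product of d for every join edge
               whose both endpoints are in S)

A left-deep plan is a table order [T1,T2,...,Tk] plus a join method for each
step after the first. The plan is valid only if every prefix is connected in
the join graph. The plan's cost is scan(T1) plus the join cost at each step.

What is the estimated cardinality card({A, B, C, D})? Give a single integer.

Tables in S: A(200), B(100), C(500), D(50)
Edges inside S: B-A(d=8), A-C(d=50), C-D(d=250)
numerator = 200 * 100 * 500 * 50 = 500000000
denominator = 8 * 50 * 250 = 100000
card(S) = 500000000 / 100000 = 5000

5000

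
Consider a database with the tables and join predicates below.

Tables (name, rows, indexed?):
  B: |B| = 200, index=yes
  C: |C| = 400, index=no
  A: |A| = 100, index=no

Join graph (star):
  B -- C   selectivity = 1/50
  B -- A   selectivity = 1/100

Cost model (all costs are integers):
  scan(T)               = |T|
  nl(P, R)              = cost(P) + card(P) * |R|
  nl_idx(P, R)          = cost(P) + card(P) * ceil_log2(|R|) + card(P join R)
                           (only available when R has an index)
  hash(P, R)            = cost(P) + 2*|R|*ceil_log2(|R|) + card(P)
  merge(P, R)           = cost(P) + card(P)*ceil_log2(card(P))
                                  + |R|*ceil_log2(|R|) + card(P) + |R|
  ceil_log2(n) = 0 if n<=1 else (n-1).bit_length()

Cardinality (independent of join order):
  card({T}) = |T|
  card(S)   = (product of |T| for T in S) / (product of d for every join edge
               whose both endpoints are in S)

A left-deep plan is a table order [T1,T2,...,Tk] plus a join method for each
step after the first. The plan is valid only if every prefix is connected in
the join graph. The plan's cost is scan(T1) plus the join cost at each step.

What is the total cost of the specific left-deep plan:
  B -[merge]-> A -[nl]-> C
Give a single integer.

step 1: scan B: cost=200, card=200
step 2: join A via merge
    card(P join A) = 200*100/(100) = 200
    cost = 200 + 200*8 + 100*7 + 200 + 100 = 2800
step 3: join C via nl
    card(P join C) = 200*400/(50) = 1600
    cost = 2800 + 200*400 = 82800

82800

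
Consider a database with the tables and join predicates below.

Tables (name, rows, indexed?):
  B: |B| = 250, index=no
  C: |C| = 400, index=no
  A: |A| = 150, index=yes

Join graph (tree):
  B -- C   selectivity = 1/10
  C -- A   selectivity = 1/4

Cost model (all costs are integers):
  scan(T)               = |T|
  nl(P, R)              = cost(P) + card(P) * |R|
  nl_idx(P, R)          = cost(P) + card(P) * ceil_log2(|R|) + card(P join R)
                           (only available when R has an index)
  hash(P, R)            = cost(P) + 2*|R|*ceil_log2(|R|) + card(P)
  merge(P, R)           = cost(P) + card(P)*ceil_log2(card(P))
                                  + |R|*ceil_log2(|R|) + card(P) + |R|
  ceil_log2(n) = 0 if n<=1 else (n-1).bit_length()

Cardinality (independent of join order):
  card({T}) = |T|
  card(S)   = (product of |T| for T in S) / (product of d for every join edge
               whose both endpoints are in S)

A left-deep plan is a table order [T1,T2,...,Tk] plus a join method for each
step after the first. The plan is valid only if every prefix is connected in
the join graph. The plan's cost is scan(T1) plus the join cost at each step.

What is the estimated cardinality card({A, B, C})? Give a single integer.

375000

Tables in S: A(150), B(250), C(400)
Edges inside S: B-C(d=10), C-A(d=4)
numerator = 150 * 250 * 400 = 15000000
denominator = 10 * 4 = 40
card(S) = 15000000 / 40 = 375000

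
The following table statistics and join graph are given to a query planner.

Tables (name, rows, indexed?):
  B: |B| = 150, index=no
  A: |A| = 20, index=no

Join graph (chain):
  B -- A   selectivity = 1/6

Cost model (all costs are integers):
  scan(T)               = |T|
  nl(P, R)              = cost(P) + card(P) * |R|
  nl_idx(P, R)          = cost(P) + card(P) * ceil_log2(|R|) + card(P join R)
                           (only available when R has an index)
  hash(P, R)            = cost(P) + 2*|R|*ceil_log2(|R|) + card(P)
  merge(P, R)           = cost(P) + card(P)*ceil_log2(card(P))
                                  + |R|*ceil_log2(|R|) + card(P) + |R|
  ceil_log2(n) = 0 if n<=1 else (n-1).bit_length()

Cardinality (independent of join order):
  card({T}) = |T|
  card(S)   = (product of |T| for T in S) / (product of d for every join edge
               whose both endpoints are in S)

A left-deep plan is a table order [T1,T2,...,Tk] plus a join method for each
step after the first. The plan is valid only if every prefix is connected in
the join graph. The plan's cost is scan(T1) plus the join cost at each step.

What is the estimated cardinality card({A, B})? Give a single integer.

500

Tables in S: A(20), B(150)
Edges inside S: B-A(d=6)
numerator = 20 * 150 = 3000
denominator = 6 = 6
card(S) = 3000 / 6 = 500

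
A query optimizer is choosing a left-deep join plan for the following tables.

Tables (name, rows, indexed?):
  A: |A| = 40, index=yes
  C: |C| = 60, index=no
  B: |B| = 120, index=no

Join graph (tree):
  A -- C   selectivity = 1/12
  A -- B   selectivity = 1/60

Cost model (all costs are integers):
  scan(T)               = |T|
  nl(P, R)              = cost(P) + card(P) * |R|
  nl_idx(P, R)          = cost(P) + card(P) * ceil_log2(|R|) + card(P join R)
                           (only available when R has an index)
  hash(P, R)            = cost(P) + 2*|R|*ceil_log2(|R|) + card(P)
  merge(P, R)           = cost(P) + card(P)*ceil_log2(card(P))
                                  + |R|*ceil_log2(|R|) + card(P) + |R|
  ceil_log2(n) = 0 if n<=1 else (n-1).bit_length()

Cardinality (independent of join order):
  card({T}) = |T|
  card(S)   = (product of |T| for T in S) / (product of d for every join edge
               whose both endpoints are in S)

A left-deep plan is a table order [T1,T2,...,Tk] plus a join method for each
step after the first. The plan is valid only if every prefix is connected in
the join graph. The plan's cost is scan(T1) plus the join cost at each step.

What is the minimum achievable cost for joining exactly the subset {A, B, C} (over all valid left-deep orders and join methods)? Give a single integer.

Selinger DP over subsets of {A,B,C}:
  {A}: scan cost=40, card=40
  {C}: scan cost=60, card=60
  {B}: scan cost=120, card=120
  {AC}: card=200; try (A,hash)→600, (A,nl_idx)→620, (C,merge)→740, (A,merge)→760, (C,hash)→800, (C,nl)→2440 …(+1); best=600 via (A,hash)
  {AB}: card=80; try (A,hash)→720, (A,nl_idx)→920, (B,merge)→1280, (A,merge)→1360, (B,hash)→1760, (B,nl)→4840 …(+1); best=720 via (A,hash)
  {ABC}: card=400; try (C,hash)→1520, (C,merge)→1780, (B,hash)→2480, (B,merge)→3360, (C,nl)→5520, (B,nl)→24600; best=1520 via (C,hash)

1520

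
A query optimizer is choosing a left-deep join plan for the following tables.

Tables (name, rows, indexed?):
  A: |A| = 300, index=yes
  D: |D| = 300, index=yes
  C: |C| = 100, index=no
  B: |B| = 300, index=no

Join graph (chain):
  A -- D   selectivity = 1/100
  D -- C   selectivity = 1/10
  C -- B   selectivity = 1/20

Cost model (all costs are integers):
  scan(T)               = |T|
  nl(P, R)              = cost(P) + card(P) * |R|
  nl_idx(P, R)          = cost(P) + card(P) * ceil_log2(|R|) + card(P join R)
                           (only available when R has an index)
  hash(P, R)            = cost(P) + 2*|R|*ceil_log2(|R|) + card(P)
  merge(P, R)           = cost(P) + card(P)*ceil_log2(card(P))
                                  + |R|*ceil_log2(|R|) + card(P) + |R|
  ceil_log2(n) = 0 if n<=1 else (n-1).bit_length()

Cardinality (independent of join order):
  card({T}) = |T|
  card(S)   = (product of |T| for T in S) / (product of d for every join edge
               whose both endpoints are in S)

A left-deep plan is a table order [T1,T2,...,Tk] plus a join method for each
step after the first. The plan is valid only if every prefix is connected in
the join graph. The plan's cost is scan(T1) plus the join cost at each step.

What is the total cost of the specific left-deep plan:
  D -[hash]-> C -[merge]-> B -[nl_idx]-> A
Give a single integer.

step 1: scan D: cost=300, card=300
step 2: join C via hash
    card(P join C) = 300*100/(10) = 3000
    cost = 300 + 2*100*7 + 300 = 2000
step 3: join B via merge
    card(P join B) = 3000*300/(20) = 45000
    cost = 2000 + 3000*12 + 300*9 + 3000 + 300 = 44000
step 4: join A via nl_idx
    card(P join A) = 45000*300/(100) = 135000
    cost = 44000 + 45000*9 + 135000 = 584000

584000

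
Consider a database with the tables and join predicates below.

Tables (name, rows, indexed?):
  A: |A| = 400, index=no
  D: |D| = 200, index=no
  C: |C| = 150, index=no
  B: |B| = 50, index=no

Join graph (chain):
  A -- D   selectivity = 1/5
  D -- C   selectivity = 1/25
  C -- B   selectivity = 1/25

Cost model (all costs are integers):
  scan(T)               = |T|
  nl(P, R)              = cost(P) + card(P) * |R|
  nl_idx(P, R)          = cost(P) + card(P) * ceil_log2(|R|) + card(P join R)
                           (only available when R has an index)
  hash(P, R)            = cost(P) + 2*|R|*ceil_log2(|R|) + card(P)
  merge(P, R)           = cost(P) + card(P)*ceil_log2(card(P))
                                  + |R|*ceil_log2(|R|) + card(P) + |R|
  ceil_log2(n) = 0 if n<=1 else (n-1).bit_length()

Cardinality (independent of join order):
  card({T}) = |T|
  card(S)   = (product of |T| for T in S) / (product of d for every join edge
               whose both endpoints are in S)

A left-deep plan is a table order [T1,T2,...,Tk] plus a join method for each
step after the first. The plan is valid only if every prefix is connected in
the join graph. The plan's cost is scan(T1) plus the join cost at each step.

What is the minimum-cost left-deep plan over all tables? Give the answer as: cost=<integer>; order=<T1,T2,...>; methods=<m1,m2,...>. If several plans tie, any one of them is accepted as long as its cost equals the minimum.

cost=14000; order=C,B,D,A; methods=hash,hash,hash

Selinger DP (subsets sized 1..n):
  {A}: scan cost=400, card=400
  {D}: scan cost=200, card=200
  {C}: scan cost=150, card=150
  {B}: scan cost=50, card=50
  {AD}: card=16000; try (D,hash)→4000, (A,merge)→6000, (D,merge)→6200, (A,hash)→7600, (A,nl)→80200, (D,nl)→80400; best=4000 via (D,hash)
  {CD}: card=1200; try (C,hash)→2800, (D,merge)→3300, (C,merge)→3350, (D,hash)→3500, (D,nl)→30150, (C,nl)→30200; best=2800 via (C,hash)
  {BC}: card=300; try (B,hash)→900, (C,merge)→1750, (B,merge)→1850, (C,hash)→2500, (C,nl)→7550, (B,nl)→7650; best=900 via (B,hash)
  {ACD}: card=96000; try (A,hash)→11200, (A,merge)→21200, (C,hash)→22400, (C,merge)→245350, (A,nl)→482800, (C,nl)→2404000; best=11200 via (A,hash)
  {BCD}: card=2400; try (D,hash)→4400, (B,hash)→4600, (D,merge)→5700, (B,merge)→17550, (D,nl)→60900, (B,nl)→62800; best=4400 via (D,hash)
  {ABCD}: card=192000; try (A,hash)→14000, (A,merge)→39600, (B,hash)→107800, (A,nl)→964400, (B,merge)→1739550, (B,nl)→4811200; best=14000 via (A,hash)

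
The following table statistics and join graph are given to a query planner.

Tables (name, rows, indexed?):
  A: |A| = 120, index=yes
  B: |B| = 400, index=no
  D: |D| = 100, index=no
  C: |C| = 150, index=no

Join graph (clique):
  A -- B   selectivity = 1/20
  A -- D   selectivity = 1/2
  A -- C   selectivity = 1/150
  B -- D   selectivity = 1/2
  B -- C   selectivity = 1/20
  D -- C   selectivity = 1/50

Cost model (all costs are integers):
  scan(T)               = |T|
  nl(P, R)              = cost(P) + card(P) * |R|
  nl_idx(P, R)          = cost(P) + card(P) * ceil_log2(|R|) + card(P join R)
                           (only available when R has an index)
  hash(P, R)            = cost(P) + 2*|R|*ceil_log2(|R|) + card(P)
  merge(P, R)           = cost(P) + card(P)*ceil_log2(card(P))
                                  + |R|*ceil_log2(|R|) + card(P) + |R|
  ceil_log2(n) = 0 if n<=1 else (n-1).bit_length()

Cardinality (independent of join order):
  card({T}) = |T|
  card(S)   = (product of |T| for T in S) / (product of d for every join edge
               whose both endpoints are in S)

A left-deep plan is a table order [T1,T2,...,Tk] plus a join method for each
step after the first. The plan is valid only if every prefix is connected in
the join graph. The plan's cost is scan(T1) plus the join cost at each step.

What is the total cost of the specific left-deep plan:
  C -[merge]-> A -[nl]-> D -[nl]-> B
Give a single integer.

62460

step 1: scan C: cost=150, card=150
step 2: join A via merge
    card(P join A) = 150*120/(150) = 120
    cost = 150 + 150*8 + 120*7 + 150 + 120 = 2460
step 3: join D via nl
    card(P join D) = 120*100/(2*50) = 120
    cost = 2460 + 120*100 = 14460
step 4: join B via nl
    card(P join B) = 120*400/(20*2*20) = 60
    cost = 14460 + 120*400 = 62460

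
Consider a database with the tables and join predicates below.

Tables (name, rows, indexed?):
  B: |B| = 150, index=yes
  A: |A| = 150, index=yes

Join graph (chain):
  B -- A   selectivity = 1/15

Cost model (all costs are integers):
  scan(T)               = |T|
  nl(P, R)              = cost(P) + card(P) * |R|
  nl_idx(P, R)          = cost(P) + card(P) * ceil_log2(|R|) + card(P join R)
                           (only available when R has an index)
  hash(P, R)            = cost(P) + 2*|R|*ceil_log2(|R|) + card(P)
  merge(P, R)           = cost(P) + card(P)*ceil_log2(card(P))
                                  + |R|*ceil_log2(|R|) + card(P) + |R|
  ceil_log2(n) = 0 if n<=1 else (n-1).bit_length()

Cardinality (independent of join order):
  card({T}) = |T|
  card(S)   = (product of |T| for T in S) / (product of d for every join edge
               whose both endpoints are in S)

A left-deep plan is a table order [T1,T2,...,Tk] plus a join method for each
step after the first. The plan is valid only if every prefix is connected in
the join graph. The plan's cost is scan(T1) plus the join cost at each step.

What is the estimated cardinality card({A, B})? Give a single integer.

Tables in S: A(150), B(150)
Edges inside S: B-A(d=15)
numerator = 150 * 150 = 22500
denominator = 15 = 15
card(S) = 22500 / 15 = 1500

1500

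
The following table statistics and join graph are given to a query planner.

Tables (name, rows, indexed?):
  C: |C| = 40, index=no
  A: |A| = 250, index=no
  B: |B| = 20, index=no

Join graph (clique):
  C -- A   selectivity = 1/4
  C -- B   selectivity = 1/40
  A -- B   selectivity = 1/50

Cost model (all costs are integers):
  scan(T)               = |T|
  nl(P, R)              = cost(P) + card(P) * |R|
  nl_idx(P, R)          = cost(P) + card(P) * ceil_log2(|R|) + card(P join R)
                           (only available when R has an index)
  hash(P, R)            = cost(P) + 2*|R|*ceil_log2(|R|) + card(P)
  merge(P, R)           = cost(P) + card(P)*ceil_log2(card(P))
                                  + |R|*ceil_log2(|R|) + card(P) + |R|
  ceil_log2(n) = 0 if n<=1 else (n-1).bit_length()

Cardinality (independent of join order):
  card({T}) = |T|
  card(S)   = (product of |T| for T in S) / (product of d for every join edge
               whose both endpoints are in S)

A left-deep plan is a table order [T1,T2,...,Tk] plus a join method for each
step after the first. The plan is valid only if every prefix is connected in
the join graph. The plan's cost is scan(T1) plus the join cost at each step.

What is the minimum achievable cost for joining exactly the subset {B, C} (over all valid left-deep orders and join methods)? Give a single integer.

Selinger DP over subsets of {B,C}:
  {C}: scan cost=40, card=40
  {B}: scan cost=20, card=20
  {BC}: card=20; try (B,hash)→280, (C,merge)→420, (B,merge)→440, (C,hash)→520, (C,nl)→820, (B,nl)→840; best=280 via (B,hash)

280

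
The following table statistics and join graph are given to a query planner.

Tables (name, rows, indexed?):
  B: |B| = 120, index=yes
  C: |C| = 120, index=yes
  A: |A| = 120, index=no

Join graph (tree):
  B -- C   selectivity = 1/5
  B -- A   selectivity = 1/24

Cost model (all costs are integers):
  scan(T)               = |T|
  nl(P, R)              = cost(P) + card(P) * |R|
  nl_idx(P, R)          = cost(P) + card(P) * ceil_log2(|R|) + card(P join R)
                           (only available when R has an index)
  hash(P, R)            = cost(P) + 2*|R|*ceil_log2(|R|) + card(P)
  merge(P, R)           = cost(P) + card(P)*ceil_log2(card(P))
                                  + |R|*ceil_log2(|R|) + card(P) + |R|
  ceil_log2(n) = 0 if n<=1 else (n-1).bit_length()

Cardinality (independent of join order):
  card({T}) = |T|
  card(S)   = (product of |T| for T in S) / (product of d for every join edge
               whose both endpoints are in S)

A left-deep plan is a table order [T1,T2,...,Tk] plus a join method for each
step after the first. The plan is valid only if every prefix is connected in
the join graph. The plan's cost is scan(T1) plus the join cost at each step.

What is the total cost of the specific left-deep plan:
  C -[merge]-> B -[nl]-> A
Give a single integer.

347640

step 1: scan C: cost=120, card=120
step 2: join B via merge
    card(P join B) = 120*120/(5) = 2880
    cost = 120 + 120*7 + 120*7 + 120 + 120 = 2040
step 3: join A via nl
    card(P join A) = 2880*120/(24) = 14400
    cost = 2040 + 2880*120 = 347640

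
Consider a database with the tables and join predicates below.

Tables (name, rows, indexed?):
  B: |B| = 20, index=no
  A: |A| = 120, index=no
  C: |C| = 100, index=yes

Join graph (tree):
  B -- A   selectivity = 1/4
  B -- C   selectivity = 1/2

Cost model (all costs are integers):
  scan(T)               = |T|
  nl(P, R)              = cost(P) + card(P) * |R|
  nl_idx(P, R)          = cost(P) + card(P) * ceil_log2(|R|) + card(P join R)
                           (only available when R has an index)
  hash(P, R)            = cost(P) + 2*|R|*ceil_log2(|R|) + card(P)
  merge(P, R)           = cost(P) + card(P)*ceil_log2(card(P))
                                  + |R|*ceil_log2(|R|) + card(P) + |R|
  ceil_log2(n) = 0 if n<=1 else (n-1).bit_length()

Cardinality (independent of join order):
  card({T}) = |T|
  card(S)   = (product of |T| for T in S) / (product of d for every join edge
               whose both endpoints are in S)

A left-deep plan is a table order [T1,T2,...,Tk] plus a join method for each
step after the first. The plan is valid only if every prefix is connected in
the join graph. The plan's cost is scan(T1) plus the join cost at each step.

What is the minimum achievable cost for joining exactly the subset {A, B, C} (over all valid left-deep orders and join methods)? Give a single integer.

2440

Selinger DP over subsets of {A,B,C}:
  {B}: scan cost=20, card=20
  {A}: scan cost=120, card=120
  {C}: scan cost=100, card=100
  {AB}: card=600; try (B,hash)→440, (A,merge)→1100, (B,merge)→1200, (A,hash)→1720, (A,nl)→2420, (B,nl)→2520; best=440 via (B,hash)
  {BC}: card=1000; try (B,hash)→400, (C,merge)→940, (B,merge)→1020, (C,nl_idx)→1160, (C,hash)→1440, (C,nl)→2020 …(+1); best=400 via (B,hash)
  {ABC}: card=30000; try (C,hash)→2440, (A,hash)→3080, (C,merge)→7840, (A,merge)→12360, (C,nl_idx)→34640, (C,nl)→60440 …(+1); best=2440 via (C,hash)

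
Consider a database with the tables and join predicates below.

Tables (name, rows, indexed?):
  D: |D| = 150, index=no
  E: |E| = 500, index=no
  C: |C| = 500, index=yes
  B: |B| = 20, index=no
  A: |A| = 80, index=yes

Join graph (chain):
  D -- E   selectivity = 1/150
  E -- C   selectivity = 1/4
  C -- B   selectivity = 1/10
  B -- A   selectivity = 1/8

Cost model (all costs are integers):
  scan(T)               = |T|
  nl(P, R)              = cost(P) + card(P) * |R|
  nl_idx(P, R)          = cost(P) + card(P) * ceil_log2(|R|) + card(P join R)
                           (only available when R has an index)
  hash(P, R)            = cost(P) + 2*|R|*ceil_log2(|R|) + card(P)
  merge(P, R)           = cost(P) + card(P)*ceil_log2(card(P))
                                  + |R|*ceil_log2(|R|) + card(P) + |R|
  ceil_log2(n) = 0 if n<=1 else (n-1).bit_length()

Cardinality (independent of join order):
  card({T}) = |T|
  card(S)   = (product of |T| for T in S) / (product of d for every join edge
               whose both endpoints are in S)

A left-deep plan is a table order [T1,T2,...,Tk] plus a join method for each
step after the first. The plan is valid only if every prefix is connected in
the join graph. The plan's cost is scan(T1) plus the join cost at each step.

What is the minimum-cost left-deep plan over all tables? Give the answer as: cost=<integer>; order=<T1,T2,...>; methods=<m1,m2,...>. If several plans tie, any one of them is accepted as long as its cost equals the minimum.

Selinger DP (subsets sized 1..n):
  {D}: scan cost=150, card=150
  {E}: scan cost=500, card=500
  {C}: scan cost=500, card=500
  {B}: scan cost=20, card=20
  {A}: scan cost=80, card=80
  {DE}: card=500; try (D,hash)→3400, (E,merge)→6500, (D,merge)→6850, (E,hash)→9300, (E,nl)→75150, (D,nl)→75500; best=3400 via (D,hash)
  {CE}: card=62500; try (E,hash)→10000, (C,hash)→10000, (E,merge)→10500, (C,merge)→10500, (C,nl_idx)→67500, (E,nl)→250500 …(+1); best=10000 via (E,hash)
  {BC}: card=1000; try (C,nl_idx)→1200, (B,hash)→1200, (C,merge)→5140, (B,merge)→5620, (C,hash)→9040, (C,nl)→10020 …(+1); best=1200 via (C,nl_idx)
  {AB}: card=200; try (B,hash)→360, (A,nl_idx)→360, (A,merge)→780, (B,merge)→840, (A,hash)→1160, (A,nl)→1620 …(+1); best=360 via (B,hash)
  {CDE}: card=62500; try (C,hash)→12900, (C,merge)→13400, (C,nl_idx)→70400, (D,hash)→74900, (C,nl)→253400, (D,merge)→1073850 …(+1); best=12900 via (C,hash)
  {BCE}: card=125000; try (E,hash)→11200, (E,merge)→17200, (B,hash)→72700, (E,nl)→501200, (B,merge)→1072620, (B,nl)→1260000; best=11200 via (E,hash)
  {ABC}: card=10000; try (A,hash)→3320, (C,merge)→7160, (C,hash)→9560, (C,nl_idx)→12160, (A,merge)→12840, (A,nl_idx)→18200 …(+2); best=3320 via (A,hash)
  {BCDE}: card=125000; try (B,hash)→75600, (D,hash)→138600, (B,merge)→1075520, (B,nl)→1262900, (D,merge)→2262550, (D,nl)→18761200; best=75600 via (B,hash)
  {ABCE}: card=1250000; try (E,hash)→22320, (A,hash)→137320, (E,merge)→158320, (A,nl_idx)→2136200, (A,merge)→2261840, (E,nl)→5003320 …(+1); best=22320 via (E,hash)
  {ABCDE}: card=1250000; try (A,hash)→201720, (D,hash)→1274720, (A,nl_idx)→2200600, (A,merge)→2326240, (A,nl)→10075600, (D,merge)→27523670 …(+1); best=201720 via (A,hash)

cost=201720; order=E,D,C,B,A; methods=hash,hash,hash,hash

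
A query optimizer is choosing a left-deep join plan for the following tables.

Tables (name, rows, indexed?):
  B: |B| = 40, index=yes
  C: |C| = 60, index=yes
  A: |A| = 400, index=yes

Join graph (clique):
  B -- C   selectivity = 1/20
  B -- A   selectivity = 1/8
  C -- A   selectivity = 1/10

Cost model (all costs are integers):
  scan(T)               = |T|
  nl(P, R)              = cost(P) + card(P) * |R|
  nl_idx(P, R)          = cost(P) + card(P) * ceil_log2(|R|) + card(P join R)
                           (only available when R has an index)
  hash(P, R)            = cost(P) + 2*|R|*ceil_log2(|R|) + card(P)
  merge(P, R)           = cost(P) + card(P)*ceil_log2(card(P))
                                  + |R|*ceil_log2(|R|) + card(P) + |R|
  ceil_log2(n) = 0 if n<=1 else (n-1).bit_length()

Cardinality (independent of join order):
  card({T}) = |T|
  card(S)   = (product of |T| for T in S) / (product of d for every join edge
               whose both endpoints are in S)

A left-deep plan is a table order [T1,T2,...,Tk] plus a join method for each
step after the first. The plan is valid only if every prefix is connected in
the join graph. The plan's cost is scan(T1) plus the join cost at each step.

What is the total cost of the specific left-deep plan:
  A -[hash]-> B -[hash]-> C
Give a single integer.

4000

step 1: scan A: cost=400, card=400
step 2: join B via hash
    card(P join B) = 400*40/(8) = 2000
    cost = 400 + 2*40*6 + 400 = 1280
step 3: join C via hash
    card(P join C) = 2000*60/(20*10) = 600
    cost = 1280 + 2*60*6 + 2000 = 4000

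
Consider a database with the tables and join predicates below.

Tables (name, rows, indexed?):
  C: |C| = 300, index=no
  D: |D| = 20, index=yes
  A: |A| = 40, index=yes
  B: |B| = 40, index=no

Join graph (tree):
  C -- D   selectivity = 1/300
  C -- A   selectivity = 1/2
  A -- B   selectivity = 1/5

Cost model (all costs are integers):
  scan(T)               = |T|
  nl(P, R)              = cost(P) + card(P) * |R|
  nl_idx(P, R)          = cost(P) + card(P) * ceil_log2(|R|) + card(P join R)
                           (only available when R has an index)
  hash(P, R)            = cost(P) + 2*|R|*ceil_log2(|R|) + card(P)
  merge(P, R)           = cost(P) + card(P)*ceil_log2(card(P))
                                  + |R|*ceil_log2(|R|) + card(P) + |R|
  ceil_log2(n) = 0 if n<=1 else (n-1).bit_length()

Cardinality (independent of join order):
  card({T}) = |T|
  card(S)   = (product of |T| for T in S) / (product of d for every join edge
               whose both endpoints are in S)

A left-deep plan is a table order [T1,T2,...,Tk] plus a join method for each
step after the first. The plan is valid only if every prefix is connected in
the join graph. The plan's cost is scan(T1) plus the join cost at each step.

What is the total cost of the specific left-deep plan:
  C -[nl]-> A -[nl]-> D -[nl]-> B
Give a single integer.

step 1: scan C: cost=300, card=300
step 2: join A via nl
    card(P join A) = 300*40/(2) = 6000
    cost = 300 + 300*40 = 12300
step 3: join D via nl
    card(P join D) = 6000*20/(300) = 400
    cost = 12300 + 6000*20 = 132300
step 4: join B via nl
    card(P join B) = 400*40/(5) = 3200
    cost = 132300 + 400*40 = 148300

148300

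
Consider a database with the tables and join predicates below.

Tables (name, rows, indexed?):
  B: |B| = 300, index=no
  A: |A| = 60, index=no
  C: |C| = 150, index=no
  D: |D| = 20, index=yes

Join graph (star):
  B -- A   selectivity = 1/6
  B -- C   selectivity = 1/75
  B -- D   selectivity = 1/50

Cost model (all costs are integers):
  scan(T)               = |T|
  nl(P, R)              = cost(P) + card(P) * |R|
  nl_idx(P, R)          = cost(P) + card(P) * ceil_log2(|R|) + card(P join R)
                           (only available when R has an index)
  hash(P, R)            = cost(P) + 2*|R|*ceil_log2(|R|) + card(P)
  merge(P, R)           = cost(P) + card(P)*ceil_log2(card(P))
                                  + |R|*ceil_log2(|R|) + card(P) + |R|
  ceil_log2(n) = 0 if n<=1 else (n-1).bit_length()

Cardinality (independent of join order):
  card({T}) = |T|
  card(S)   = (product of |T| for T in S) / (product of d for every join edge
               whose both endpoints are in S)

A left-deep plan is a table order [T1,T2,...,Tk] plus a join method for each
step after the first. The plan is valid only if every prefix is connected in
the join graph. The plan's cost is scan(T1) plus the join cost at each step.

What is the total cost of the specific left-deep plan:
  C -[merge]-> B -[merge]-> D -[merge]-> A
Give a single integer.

step 1: scan C: cost=150, card=150
step 2: join B via merge
    card(P join B) = 150*300/(75) = 600
    cost = 150 + 150*8 + 300*9 + 150 + 300 = 4500
step 3: join D via merge
    card(P join D) = 600*20/(50) = 240
    cost = 4500 + 600*10 + 20*5 + 600 + 20 = 11220
step 4: join A via merge
    card(P join A) = 240*60/(6) = 2400
    cost = 11220 + 240*8 + 60*6 + 240 + 60 = 13800

13800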